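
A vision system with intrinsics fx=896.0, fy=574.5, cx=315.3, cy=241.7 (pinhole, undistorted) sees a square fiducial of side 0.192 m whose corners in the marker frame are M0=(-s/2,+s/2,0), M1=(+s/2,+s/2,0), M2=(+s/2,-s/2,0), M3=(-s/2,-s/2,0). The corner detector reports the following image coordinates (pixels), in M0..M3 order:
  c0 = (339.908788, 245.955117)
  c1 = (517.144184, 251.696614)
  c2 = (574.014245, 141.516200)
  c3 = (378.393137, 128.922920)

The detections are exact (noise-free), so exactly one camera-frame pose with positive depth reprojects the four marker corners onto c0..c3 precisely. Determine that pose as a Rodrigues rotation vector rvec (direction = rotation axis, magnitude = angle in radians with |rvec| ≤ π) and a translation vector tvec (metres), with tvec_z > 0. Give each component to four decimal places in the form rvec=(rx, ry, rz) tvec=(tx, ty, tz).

rvec=(0.5482, -0.2137, 0.1140) tvec=(0.1335, -0.0699, 0.8662)

Intrinsics K: fx=896.0, fy=574.5, cx=315.3, cy=241.7
Marker side s = 0.192 m; corners in marker frame (Z=0):
  M0 = (-0.0960, +0.0960, 0)
  M1 = (+0.0960, +0.0960, 0)
  M2 = (+0.0960, -0.0960, 0)
  M3 = (-0.0960, -0.0960, 0)
Detected image corners:
  c0 = (339.908788, 245.955117) px
  c1 = (517.144184, 251.696614) px
  c2 = (574.014245, 141.516200) px
  c3 = (378.393137, 128.922920) px
Planar DLT: solve 8×8 A·h = b for H (H[2,2]=1):
  H  [+1089.15984 +13.71800 +453.42394]
  H  [+98.05093 +702.99412 +195.31384]
  H  [+0.26716 +0.58197 +1.00000]
B = K⁻¹H; ‖b₁‖=1.154419, ‖b₂‖=1.154419; λ = 2/(‖b₁‖+‖b₂‖) = 0.866237, sign → tz>0 ⇒ λ=+0.866237
r₁ = λ·B[:,0] = (+0.97154,+0.05048,+0.23142); r₂ = λ·B[:,1] = (-0.16414,+0.84789,+0.50413)
r₃ = r₁×r₂ = (-0.17077,-0.52777,+0.83204); SVD([r₁ r₂ r₃]) → R = UVᵀ:
  R  [+0.97154 -0.16414 -0.17077]
  R  [+0.05048 +0.84789 -0.52777]
  R  [+0.23142 +0.50413 +0.83204]
t = (+0.13354, -0.06994, +0.86624) m
tr R = 2.651475; θ = arccos((tr R − 1)/2) = 0.599288 rad = 34.337°
axis k = ((R−Rᵀ)₃₂, (R−Rᵀ)₁₃, (R−Rᵀ)₂₁) / (2 sinθ) = (+0.914711, -0.356525, +0.190245)
rvec = θ·k = (+0.548175, -0.213661, +0.114012)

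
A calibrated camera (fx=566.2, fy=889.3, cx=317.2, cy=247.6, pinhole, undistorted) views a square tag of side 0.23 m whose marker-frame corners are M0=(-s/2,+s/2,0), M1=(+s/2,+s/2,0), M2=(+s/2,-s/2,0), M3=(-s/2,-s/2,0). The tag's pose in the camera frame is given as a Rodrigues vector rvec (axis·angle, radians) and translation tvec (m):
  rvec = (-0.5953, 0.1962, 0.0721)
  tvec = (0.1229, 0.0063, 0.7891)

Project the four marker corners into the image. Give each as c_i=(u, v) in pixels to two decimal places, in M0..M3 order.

c0=(314.24, 366.33) c1=(495.53, 377.45) c2=(487.79, 153.78) c3=(333.09, 156.26)

Intrinsics K: fx=566.2, fy=889.3, cx=317.2, cy=247.6
Marker side s = 0.23 m; corners in marker frame (Z=0):
  M0 = (-0.1150, +0.1150, 0)
  M1 = (+0.1150, +0.1150, 0)
  M2 = (+0.1150, -0.1150, 0)
  M3 = (-0.1150, -0.1150, 0)
rvec = (-0.5953, 0.1962, 0.0721), |rvec| = θ = 0.63093 rad = 36.150°
Rodrigues: sinθ=0.58990, 1−cosθ=0.19252; R = I + sinθ·[k]× + (1−cosθ)·[k]×²:
    [+0.97887 -0.12390 +0.16268]
    [+0.01092 +0.82610 +0.56342]
    [-0.20420 -0.54974 +0.80999]
t = (0.1229, 0.0063, 0.7891) m
M0: Pc = R·M0+t = (-0.00392, +0.10004, +0.74936); u = 566.2·(-0.00392)/0.74936 + 317.2 = 314.2395, v = 889.3·(+0.10004)/0.74936 + 247.6 = 366.3273
M1: Pc = R·M1+t = (+0.22122, +0.10256, +0.70240); u = 566.2·(+0.22122)/0.70240 + 317.2 = 495.5261, v = 889.3·(+0.10256)/0.70240 + 247.6 = 377.4469
M2: Pc = R·M2+t = (+0.24972, -0.08744, +0.82884); u = 566.2·(+0.24972)/0.82884 + 317.2 = 487.7888, v = 889.3·(-0.08744)/0.82884 + 247.6 = 153.7763
M3: Pc = R·M3+t = (+0.02458, -0.08996, +0.87580); u = 566.2·(+0.02458)/0.87580 + 317.2 = 333.0897, v = 889.3·(-0.08996)/0.87580 + 247.6 = 156.2565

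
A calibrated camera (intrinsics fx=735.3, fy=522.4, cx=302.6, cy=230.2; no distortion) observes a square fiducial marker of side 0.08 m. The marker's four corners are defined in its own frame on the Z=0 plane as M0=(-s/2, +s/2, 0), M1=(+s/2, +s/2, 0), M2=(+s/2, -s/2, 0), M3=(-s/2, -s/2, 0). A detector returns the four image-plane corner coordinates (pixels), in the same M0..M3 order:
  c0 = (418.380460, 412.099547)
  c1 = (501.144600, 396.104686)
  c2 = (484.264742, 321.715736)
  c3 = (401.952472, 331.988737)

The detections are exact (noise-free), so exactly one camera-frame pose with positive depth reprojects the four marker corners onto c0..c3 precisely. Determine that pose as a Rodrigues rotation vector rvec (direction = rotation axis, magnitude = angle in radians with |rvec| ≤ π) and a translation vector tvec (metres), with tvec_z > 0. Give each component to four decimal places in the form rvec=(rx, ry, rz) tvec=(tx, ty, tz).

rvec=(-0.1666, -0.5037, -0.0920) tvec=(0.1126, 0.1421, 0.5512)

Intrinsics K: fx=735.3, fy=522.4, cx=302.6, cy=230.2
Marker side s = 0.08 m; corners in marker frame (Z=0):
  M0 = (-0.0400, +0.0400, 0)
  M1 = (+0.0400, +0.0400, 0)
  M2 = (+0.0400, -0.0400, 0)
  M3 = (-0.0400, -0.0400, 0)
Detected image corners:
  c0 = (418.380460, 412.099547) px
  c1 = (501.144600, 396.104686) px
  c2 = (484.264742, 321.715736) px
  c3 = (401.952472, 331.988737) px
Planar DLT: solve 8×8 A·h = b for H (H[2,2]=1):
  H  [+1430.72861 +96.86761 +452.81250]
  H  [+159.22822 +874.16582 +364.86371]
  H  [+0.88391 -0.24678 +1.00000]
B = K⁻¹H; ‖b₁‖=1.814181, ‖b₂‖=1.814181; λ = 2/(‖b₁‖+‖b₂‖) = 0.551213, sign → tz>0 ⇒ λ=+0.551213
r₁ = λ·B[:,0] = (+0.87203,-0.04669,+0.48722); r₂ = λ·B[:,1] = (+0.12860,+0.98232,-0.13603)
r₃ = r₁×r₂ = (-0.47226,+0.18128,+0.86262); SVD([r₁ r₂ r₃]) → R = UVᵀ:
  R  [+0.87203 +0.12860 -0.47226]
  R  [-0.04669 +0.98232 +0.18128]
  R  [+0.48722 -0.13603 +0.86262]
t = (+0.11261, +0.14209, +0.55121) m
tr R = 2.716969; θ = arccos((tr R − 1)/2) = 0.538489 rad = 30.853°
axis k = ((R−Rᵀ)₃₂, (R−Rᵀ)₁₃, (R−Rᵀ)₂₁) / (2 sinθ) = (-0.309363, -0.935462, -0.170897)
rvec = θ·k = (-0.166588, -0.503736, -0.092026)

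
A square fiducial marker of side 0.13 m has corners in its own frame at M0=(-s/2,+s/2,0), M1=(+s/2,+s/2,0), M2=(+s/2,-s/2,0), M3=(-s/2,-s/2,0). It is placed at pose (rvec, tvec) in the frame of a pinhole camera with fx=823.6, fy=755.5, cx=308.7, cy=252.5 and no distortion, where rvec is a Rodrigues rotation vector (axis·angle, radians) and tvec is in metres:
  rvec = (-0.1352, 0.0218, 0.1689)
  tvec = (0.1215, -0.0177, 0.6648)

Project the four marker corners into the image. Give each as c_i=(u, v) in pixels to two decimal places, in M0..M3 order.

Intrinsics K: fx=823.6, fy=755.5, cx=308.7, cy=252.5
Marker side s = 0.13 m; corners in marker frame (Z=0):
  M0 = (-0.0650, +0.0650, 0)
  M1 = (+0.0650, +0.0650, 0)
  M2 = (+0.0650, -0.0650, 0)
  M3 = (-0.0650, -0.0650, 0)
rvec = (-0.1352, 0.0218, 0.1689), |rvec| = θ = 0.21744 rad = 12.459°
Rodrigues: sinθ=0.21573, 1−cosθ=0.02355; R = I + sinθ·[k]× + (1−cosθ)·[k]×²:
    [+0.98556 -0.16904 +0.01026]
    [+0.16610 +0.97669 +0.13597]
    [-0.03300 -0.13230 +0.99066]
t = (0.1215, -0.0177, 0.6648) m
M0: Pc = R·M0+t = (+0.04645, +0.03499, +0.65835); u = 823.6·(+0.04645)/0.65835 + 308.7 = 366.8112, v = 755.5·(+0.03499)/0.65835 + 252.5 = 292.6513
M1: Pc = R·M1+t = (+0.17457, +0.05658, +0.65406); u = 823.6·(+0.17457)/0.65406 + 308.7 = 528.5266, v = 755.5·(+0.05658)/0.65406 + 252.5 = 317.8574
M2: Pc = R·M2+t = (+0.19655, -0.07039, +0.67125); u = 823.6·(+0.19655)/0.67125 + 308.7 = 549.8567, v = 755.5·(-0.07039)/0.67125 + 252.5 = 173.2780
M3: Pc = R·M3+t = (+0.06843, -0.09198, +0.67554); u = 823.6·(+0.06843)/0.67554 + 308.7 = 392.1231, v = 755.5·(-0.09198)/0.67554 + 252.5 = 149.6318

c0=(366.81, 292.65) c1=(528.53, 317.86) c2=(549.86, 173.28) c3=(392.12, 149.63)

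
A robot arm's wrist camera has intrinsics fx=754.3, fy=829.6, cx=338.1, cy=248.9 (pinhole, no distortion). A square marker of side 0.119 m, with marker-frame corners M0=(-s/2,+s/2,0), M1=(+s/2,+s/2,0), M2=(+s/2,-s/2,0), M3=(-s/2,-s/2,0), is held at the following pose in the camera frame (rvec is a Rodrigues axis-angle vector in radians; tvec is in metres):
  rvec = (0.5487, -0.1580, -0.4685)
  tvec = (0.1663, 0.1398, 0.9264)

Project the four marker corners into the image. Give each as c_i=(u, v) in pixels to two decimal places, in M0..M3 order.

c0=(445.84, 433.01) c1=(528.18, 384.32) c2=(503.06, 311.15) c3=(414.78, 363.10)

Intrinsics K: fx=754.3, fy=829.6, cx=338.1, cy=248.9
Marker side s = 0.119 m; corners in marker frame (Z=0):
  M0 = (-0.0595, +0.0595, 0)
  M1 = (+0.0595, +0.0595, 0)
  M2 = (+0.0595, -0.0595, 0)
  M3 = (-0.0595, -0.0595, 0)
rvec = (0.5487, -0.1580, -0.4685), |rvec| = θ = 0.73860 rad = 42.319°
Rodrigues: sinθ=0.67325, 1−cosθ=0.26059; R = I + sinθ·[k]× + (1−cosθ)·[k]×²:
    [+0.88323 +0.38564 -0.26682]
    [-0.46846 +0.75134 -0.46480]
    [+0.02123 +0.53551 +0.84426]
t = (0.1663, 0.1398, 0.9264) m
M0: Pc = R·M0+t = (+0.13669, +0.21238, +0.95700); u = 754.3·(+0.13669)/0.95700 + 338.1 = 445.8406, v = 829.6·(+0.21238)/0.95700 + 248.9 = 433.0054
M1: Pc = R·M1+t = (+0.24180, +0.15663, +0.95953); u = 754.3·(+0.24180)/0.95953 + 338.1 = 528.1812, v = 829.6·(+0.15663)/0.95953 + 248.9 = 384.3222
M2: Pc = R·M2+t = (+0.19591, +0.06722, +0.89580); u = 754.3·(+0.19591)/0.89580 + 338.1 = 503.0614, v = 829.6·(+0.06722)/0.89580 + 248.9 = 311.1542
M3: Pc = R·M3+t = (+0.09080, +0.12297, +0.89327); u = 754.3·(+0.09080)/0.89327 + 338.1 = 414.7756, v = 829.6·(+0.12297)/0.89327 + 248.9 = 363.1035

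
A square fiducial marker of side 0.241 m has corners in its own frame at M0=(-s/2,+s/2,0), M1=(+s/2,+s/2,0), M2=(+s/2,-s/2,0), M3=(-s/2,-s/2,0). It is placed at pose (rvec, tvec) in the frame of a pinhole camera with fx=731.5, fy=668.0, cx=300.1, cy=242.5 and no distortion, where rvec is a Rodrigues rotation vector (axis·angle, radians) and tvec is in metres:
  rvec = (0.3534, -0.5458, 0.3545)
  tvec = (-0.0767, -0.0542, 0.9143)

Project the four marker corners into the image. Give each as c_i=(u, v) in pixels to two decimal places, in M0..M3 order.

Intrinsics K: fx=731.5, fy=668.0, cx=300.1, cy=242.5
Marker side s = 0.241 m; corners in marker frame (Z=0):
  M0 = (-0.1205, +0.1205, 0)
  M1 = (+0.1205, +0.1205, 0)
  M2 = (+0.1205, -0.1205, 0)
  M3 = (-0.1205, -0.1205, 0)
rvec = (0.3534, -0.5458, 0.3545), |rvec| = θ = 0.74058 rad = 42.432°
Rodrigues: sinθ=0.67472, 1−cosθ=0.26192; R = I + sinθ·[k]× + (1−cosθ)·[k]×²:
    [+0.79772 -0.41509 -0.43743]
    [+0.23086 +0.88034 -0.41437]
    [+0.55709 +0.22957 +0.79809]
t = (-0.0767, -0.0542, 0.9143) m
M0: Pc = R·M0+t = (-0.22284, +0.02406, +0.87483); u = 731.5·(-0.22284)/0.87483 + 300.1 = 113.7676, v = 668.0·(+0.02406)/0.87483 + 242.5 = 260.8737
M1: Pc = R·M1+t = (-0.03059, +0.07970, +1.00909); u = 731.5·(-0.03059)/1.00909 + 300.1 = 277.9231, v = 668.0·(+0.07970)/1.00909 + 242.5 = 295.2596
M2: Pc = R·M2+t = (+0.06944, -0.13246, +0.95377); u = 731.5·(+0.06944)/0.95377 + 300.1 = 353.3602, v = 668.0·(-0.13246)/0.95377 + 242.5 = 149.7255
M3: Pc = R·M3+t = (-0.12281, -0.18810, +0.81951); u = 731.5·(-0.12281)/0.81951 + 300.1 = 190.4811, v = 668.0·(-0.18810)/0.81951 + 242.5 = 89.1757

c0=(113.77, 260.87) c1=(277.92, 295.26) c2=(353.36, 149.73) c3=(190.48, 89.18)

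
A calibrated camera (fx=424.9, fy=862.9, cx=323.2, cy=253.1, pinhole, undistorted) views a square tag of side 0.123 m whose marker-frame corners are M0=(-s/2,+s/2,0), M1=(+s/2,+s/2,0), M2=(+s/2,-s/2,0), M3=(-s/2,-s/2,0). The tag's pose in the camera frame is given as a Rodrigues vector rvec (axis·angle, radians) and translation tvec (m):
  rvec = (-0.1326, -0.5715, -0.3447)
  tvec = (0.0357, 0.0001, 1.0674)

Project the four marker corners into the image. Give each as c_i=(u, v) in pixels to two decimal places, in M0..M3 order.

Intrinsics K: fx=424.9, fy=862.9, cx=323.2, cy=253.1
Marker side s = 0.123 m; corners in marker frame (Z=0):
  M0 = (-0.0615, +0.0615, 0)
  M1 = (+0.0615, +0.0615, 0)
  M2 = (+0.0615, -0.0615, 0)
  M3 = (-0.0615, -0.0615, 0)
rvec = (-0.1326, -0.5715, -0.3447), |rvec| = θ = 0.68045 rad = 38.987°
Rodrigues: sinθ=0.62914, 1−cosθ=0.22271; R = I + sinθ·[k]× + (1−cosθ)·[k]×²:
    [+0.78575 +0.35516 -0.50642]
    [-0.28226 +0.93439 +0.21736]
    [+0.55039 -0.02785 +0.83444]
t = (0.0357, 0.0001, 1.0674) m
M0: Pc = R·M0+t = (+0.00922, +0.07492, +1.03184); u = 424.9·(+0.00922)/1.03184 + 323.2 = 326.9962, v = 862.9·(+0.07492)/1.03184 + 253.1 = 315.7569
M1: Pc = R·M1+t = (+0.10587, +0.04021, +1.09954); u = 424.9·(+0.10587)/1.09954 + 323.2 = 364.1103, v = 862.9·(+0.04021)/1.09954 + 253.1 = 284.6532
M2: Pc = R·M2+t = (+0.06218, -0.07472, +1.10296); u = 424.9·(+0.06218)/1.10296 + 323.2 = 347.1544, v = 862.9·(-0.07472)/1.10296 + 253.1 = 194.6399
M3: Pc = R·M3+t = (-0.03447, -0.04001, +1.03526); u = 424.9·(-0.03447)/1.03526 + 323.2 = 309.0543, v = 862.9·(-0.04001)/1.03526 + 253.1 = 219.7546

c0=(327.00, 315.76) c1=(364.11, 284.65) c2=(347.15, 194.64) c3=(309.05, 219.75)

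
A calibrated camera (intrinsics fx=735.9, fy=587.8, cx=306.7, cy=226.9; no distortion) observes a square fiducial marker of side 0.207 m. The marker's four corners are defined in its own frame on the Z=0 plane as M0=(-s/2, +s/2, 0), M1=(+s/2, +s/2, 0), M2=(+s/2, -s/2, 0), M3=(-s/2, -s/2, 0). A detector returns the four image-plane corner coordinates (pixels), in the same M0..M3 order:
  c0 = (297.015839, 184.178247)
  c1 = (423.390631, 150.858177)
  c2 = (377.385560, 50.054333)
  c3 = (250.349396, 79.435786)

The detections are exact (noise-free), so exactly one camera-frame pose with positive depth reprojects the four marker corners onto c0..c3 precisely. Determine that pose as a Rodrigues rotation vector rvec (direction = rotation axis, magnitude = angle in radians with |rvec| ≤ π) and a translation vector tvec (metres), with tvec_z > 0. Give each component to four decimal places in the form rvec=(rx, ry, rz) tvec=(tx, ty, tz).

Intrinsics K: fx=735.9, fy=587.8, cx=306.7, cy=226.9
Marker side s = 0.207 m; corners in marker frame (Z=0):
  M0 = (-0.1035, +0.1035, 0)
  M1 = (+0.1035, +0.1035, 0)
  M2 = (+0.1035, -0.1035, 0)
  M3 = (-0.1035, -0.1035, 0)
Detected image corners:
  c0 = (297.015839, 184.178247) px
  c1 = (423.390631, 150.858177) px
  c2 = (377.385560, 50.054333) px
  c3 = (250.349396, 79.435786) px
Planar DLT: solve 8×8 A·h = b for H (H[2,2]=1):
  H  [+670.57800 +210.93279 +338.08119]
  H  [-131.26913 +491.87886 +115.64689]
  H  [+0.17348 -0.03822 +1.00000]
B = K⁻¹H; ‖b₁‖=0.904530, ‖b₂‖=0.904530; λ = 2/(‖b₁‖+‖b₂‖) = 1.105547, sign → tz>0 ⇒ λ=+1.105547
r₁ = λ·B[:,0] = (+0.92748,-0.32093,+0.19179); r₂ = λ·B[:,1] = (+0.33450,+0.94145,-0.04226)
r₃ = r₁×r₂ = (-0.16700,+0.10335,+0.98053); SVD([r₁ r₂ r₃]) → R = UVᵀ:
  R  [+0.92748 +0.33450 -0.16700]
  R  [-0.32093 +0.94145 +0.10335]
  R  [+0.19179 -0.04226 +0.98053]
t = (+0.04714, -0.20925, +1.10555) m
tr R = 2.849458; θ = arccos((tr R − 1)/2) = 0.390474 rad = 22.373°
axis k = ((R−Rᵀ)₃₂, (R−Rᵀ)₁₃, (R−Rᵀ)₂₁) / (2 sinθ) = (-0.191269, -0.471306, -0.860980)
rvec = θ·k = (-0.074686, -0.184033, -0.336190)

rvec=(-0.0747, -0.1840, -0.3362) tvec=(0.0471, -0.2092, 1.1055)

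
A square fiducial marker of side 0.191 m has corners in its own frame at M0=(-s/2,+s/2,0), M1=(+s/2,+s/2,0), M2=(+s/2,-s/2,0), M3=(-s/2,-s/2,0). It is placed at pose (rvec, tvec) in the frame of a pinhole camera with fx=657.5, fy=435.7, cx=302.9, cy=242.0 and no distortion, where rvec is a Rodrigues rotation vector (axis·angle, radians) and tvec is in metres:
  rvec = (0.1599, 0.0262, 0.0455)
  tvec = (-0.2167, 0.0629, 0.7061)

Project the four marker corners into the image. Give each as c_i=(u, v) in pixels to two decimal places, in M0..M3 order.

c0=(15.55, 333.87) c1=(188.21, 339.90) c2=(191.00, 225.07) c3=(10.73, 219.49)

Intrinsics K: fx=657.5, fy=435.7, cx=302.9, cy=242.0
Marker side s = 0.191 m; corners in marker frame (Z=0):
  M0 = (-0.0955, +0.0955, 0)
  M1 = (+0.0955, +0.0955, 0)
  M2 = (+0.0955, -0.0955, 0)
  M3 = (-0.0955, -0.0955, 0)
rvec = (0.1599, 0.0262, 0.0455), |rvec| = θ = 0.16830 rad = 9.643°
Rodrigues: sinθ=0.16751, 1−cosθ=0.01413; R = I + sinθ·[k]× + (1−cosθ)·[k]×²:
    [+0.99862 -0.04320 +0.02971]
    [+0.04738 +0.98621 -0.15855]
    [-0.02245 +0.15974 +0.98690]
t = (-0.2167, 0.0629, 0.7061) m
M0: Pc = R·M0+t = (-0.31619, +0.15256, +0.72350); u = 657.5·(-0.31619)/0.72350 + 302.9 = 15.5499, v = 435.7·(+0.15256)/0.72350 + 242.0 = 333.8729
M1: Pc = R·M1+t = (-0.12546, +0.16161, +0.71921); u = 657.5·(-0.12546)/0.71921 + 302.9 = 188.2082, v = 435.7·(+0.16161)/0.71921 + 242.0 = 339.9023
M2: Pc = R·M2+t = (-0.11721, -0.02676, +0.68870); u = 657.5·(-0.11721)/0.68870 + 302.9 = 191.0038, v = 435.7·(-0.02676)/0.68870 + 242.0 = 225.0711
M3: Pc = R·M3+t = (-0.30794, -0.03581, +0.69299); u = 657.5·(-0.30794)/0.69299 + 302.9 = 10.7265, v = 435.7·(-0.03581)/0.69299 + 242.0 = 219.4867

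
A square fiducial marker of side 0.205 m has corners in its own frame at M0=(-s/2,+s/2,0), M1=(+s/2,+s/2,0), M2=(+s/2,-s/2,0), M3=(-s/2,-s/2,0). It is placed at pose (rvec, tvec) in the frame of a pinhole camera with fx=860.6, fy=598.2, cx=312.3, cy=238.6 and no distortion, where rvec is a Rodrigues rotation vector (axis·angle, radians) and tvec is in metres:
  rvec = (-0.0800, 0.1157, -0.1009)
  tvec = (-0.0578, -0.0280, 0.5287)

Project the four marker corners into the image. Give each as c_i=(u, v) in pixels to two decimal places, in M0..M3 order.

Intrinsics K: fx=860.6, fy=598.2, cx=312.3, cy=238.6
Marker side s = 0.205 m; corners in marker frame (Z=0):
  M0 = (-0.1025, +0.1025, 0)
  M1 = (+0.1025, +0.1025, 0)
  M2 = (+0.1025, -0.1025, 0)
  M3 = (-0.1025, -0.1025, 0)
rvec = (-0.0800, 0.1157, -0.1009), |rvec| = θ = 0.17311 rad = 9.919°
Rodrigues: sinθ=0.17225, 1−cosθ=0.01495; R = I + sinθ·[k]× + (1−cosθ)·[k]×²:
    [+0.98825 +0.09578 +0.11915]
    [-0.10501 +0.99173 +0.07378]
    [-0.11110 -0.08542 +0.99013]
t = (-0.0578, -0.0280, 0.5287) m
M0: Pc = R·M0+t = (-0.14928, +0.08442, +0.53133); u = 860.6·(-0.14928)/0.53133 + 312.3 = 70.5143, v = 598.2·(+0.08442)/0.53133 + 238.6 = 333.6401
M1: Pc = R·M1+t = (+0.05331, +0.06289, +0.50856); u = 860.6·(+0.05331)/0.50856 + 312.3 = 402.5179, v = 598.2·(+0.06289)/0.50856 + 238.6 = 312.5739
M2: Pc = R·M2+t = (+0.03368, -0.14042, +0.52607); u = 860.6·(+0.03368)/0.52607 + 312.3 = 367.3936, v = 598.2·(-0.14042)/0.52607 + 238.6 = 78.9307
M3: Pc = R·M3+t = (-0.16891, -0.11889, +0.54884); u = 860.6·(-0.16891)/0.54884 + 312.3 = 47.4407, v = 598.2·(-0.11889)/0.54884 + 238.6 = 109.0200

c0=(70.51, 333.64) c1=(402.52, 312.57) c2=(367.39, 78.93) c3=(47.44, 109.02)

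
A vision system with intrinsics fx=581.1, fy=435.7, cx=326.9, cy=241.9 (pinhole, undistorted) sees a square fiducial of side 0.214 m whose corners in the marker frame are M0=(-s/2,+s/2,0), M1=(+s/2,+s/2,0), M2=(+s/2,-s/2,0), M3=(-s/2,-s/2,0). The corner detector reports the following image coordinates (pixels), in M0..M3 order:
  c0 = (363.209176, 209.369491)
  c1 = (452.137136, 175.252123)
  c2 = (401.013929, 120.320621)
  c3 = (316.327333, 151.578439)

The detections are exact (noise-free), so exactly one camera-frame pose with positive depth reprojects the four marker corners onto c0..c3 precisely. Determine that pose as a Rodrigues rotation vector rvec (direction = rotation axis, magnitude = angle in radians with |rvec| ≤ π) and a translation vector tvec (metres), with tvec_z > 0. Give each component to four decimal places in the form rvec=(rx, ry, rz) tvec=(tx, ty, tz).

rvec=(-0.3675, -0.0126, -0.4888) tvec=(0.1207, -0.2266, 1.2538)

Intrinsics K: fx=581.1, fy=435.7, cx=326.9, cy=241.9
Marker side s = 0.214 m; corners in marker frame (Z=0):
  M0 = (-0.1070, +0.1070, 0)
  M1 = (+0.1070, +0.1070, 0)
  M2 = (+0.1070, -0.1070, 0)
  M3 = (-0.1070, -0.1070, 0)
Detected image corners:
  c0 = (363.209176, 209.369491) px
  c1 = (452.137136, 175.252123) px
  c2 = (401.013929, 120.320621) px
  c3 = (316.327333, 151.578439) px
Planar DLT: solve 8×8 A·h = b for H (H[2,2]=1):
  H  [+435.56664 +124.52725 +382.82285]
  H  [-139.60848 +218.53473 +163.16960]
  H  [+0.07885 -0.27283 +1.00000]
B = K⁻¹H; ‖b₁‖=0.797598, ‖b₂‖=0.797598; λ = 2/(‖b₁‖+‖b₂‖) = 1.253764, sign → tz>0 ⇒ λ=+1.253764
r₁ = λ·B[:,0] = (+0.88415,-0.45662,+0.09886); r₂ = λ·B[:,1] = (+0.46110,+0.81876,-0.34206)
r₃ = r₁×r₂ = (+0.07525,+0.34802,+0.93446); SVD([r₁ r₂ r₃]) → R = UVᵀ:
  R  [+0.88415 +0.46110 +0.07525]
  R  [-0.45662 +0.81876 +0.34802]
  R  [+0.09886 -0.34206 +0.93446]
t = (+0.12066, -0.22655, +1.25376) m
tr R = 2.637376; θ = arccos((tr R − 1)/2) = 0.611673 rad = 35.046°
axis k = ((R−Rᵀ)₃₂, (R−Rᵀ)₁₃, (R−Rᵀ)₂₁) / (2 sinθ) = (-0.600868, -0.020563, -0.799084)
rvec = θ·k = (-0.367535, -0.012578, -0.488778)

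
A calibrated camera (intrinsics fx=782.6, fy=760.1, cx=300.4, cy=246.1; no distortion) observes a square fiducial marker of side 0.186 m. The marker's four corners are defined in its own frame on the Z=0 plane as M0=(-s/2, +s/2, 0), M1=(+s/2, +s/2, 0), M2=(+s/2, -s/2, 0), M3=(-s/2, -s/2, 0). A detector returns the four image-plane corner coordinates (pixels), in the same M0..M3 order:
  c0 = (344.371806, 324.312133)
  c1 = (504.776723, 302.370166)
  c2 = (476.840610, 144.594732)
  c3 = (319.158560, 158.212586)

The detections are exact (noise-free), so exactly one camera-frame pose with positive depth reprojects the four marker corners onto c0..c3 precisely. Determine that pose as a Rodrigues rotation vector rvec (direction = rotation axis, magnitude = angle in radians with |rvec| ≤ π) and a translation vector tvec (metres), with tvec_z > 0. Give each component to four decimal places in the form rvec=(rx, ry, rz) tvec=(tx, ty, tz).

Intrinsics K: fx=782.6, fy=760.1, cx=300.4, cy=246.1
Marker side s = 0.186 m; corners in marker frame (Z=0):
  M0 = (-0.0930, +0.0930, 0)
  M1 = (+0.0930, +0.0930, 0)
  M2 = (+0.0930, -0.0930, 0)
  M3 = (-0.0930, -0.0930, 0)
Detected image corners:
  c0 = (344.371806, 324.312133) px
  c1 = (504.776723, 302.370166) px
  c2 = (476.840610, 144.594732) px
  c3 = (319.158560, 158.212586) px
Planar DLT: solve 8×8 A·h = b for H (H[2,2]=1):
  H  [+962.51472 +87.22789 +413.05282]
  H  [-34.55262 +838.54724 +231.13417]
  H  [+0.26146 -0.13573 +1.00000]
B = K⁻¹H; ‖b₁‖=1.166677, ‖b₂‖=1.166677; λ = 2/(‖b₁‖+‖b₂‖) = 0.857136, sign → tz>0 ⇒ λ=+0.857136
r₁ = λ·B[:,0] = (+0.96816,-0.11152,+0.22411); r₂ = λ·B[:,1] = (+0.14019,+0.98327,-0.11634)
r₃ = r₁×r₂ = (-0.20738,+0.14405,+0.96760); SVD([r₁ r₂ r₃]) → R = UVᵀ:
  R  [+0.96816 +0.14019 -0.20738]
  R  [-0.11152 +0.98327 +0.14405]
  R  [+0.22411 -0.11634 +0.96760]
t = (+0.12338, -0.01688, +0.85714) m
tr R = 2.919024; θ = arccos((tr R − 1)/2) = 0.285532 rad = 16.360°
axis k = ((R−Rᵀ)₃₂, (R−Rᵀ)₁₃, (R−Rᵀ)₂₁) / (2 sinθ) = (-0.462238, -0.765949, -0.446831)
rvec = θ·k = (-0.131984, -0.218703, -0.127584)

rvec=(-0.1320, -0.2187, -0.1276) tvec=(0.1234, -0.0169, 0.8571)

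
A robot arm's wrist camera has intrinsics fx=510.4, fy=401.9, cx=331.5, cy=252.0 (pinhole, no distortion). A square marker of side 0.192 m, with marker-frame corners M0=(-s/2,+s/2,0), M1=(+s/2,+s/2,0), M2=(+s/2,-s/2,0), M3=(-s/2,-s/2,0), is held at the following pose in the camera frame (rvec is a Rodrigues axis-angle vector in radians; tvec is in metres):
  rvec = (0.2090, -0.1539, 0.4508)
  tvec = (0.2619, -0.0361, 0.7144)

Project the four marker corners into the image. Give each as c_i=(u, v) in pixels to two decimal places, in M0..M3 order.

c0=(427.36, 256.78) c1=(538.97, 299.31) c2=(609.19, 206.78) c3=(496.20, 157.22)

Intrinsics K: fx=510.4, fy=401.9, cx=331.5, cy=252.0
Marker side s = 0.192 m; corners in marker frame (Z=0):
  M0 = (-0.0960, +0.0960, 0)
  M1 = (+0.0960, +0.0960, 0)
  M2 = (+0.0960, -0.0960, 0)
  M3 = (-0.0960, -0.0960, 0)
rvec = (0.2090, -0.1539, 0.4508), |rvec| = θ = 0.52018 rad = 29.804°
Rodrigues: sinθ=0.49704, 1−cosθ=0.13227; R = I + sinθ·[k]× + (1−cosθ)·[k]×²:
    [+0.88908 -0.44647 -0.10100]
    [+0.41502 +0.87931 -0.23362]
    [+0.19311 +0.16579 +0.96707]
t = (0.2619, -0.0361, 0.7144) m
M0: Pc = R·M0+t = (+0.13369, +0.00847, +0.71178); u = 510.4·(+0.13369)/0.71178 + 331.5 = 427.3643, v = 401.9·(+0.00847)/0.71178 + 252.0 = 256.7834
M1: Pc = R·M1+t = (+0.30439, +0.08816, +0.74885); u = 510.4·(+0.30439)/0.74885 + 331.5 = 538.9653, v = 401.9·(+0.08816)/0.74885 + 252.0 = 299.3119
M2: Pc = R·M2+t = (+0.39011, -0.08067, +0.71702); u = 510.4·(+0.39011)/0.71702 + 331.5 = 609.1948, v = 401.9·(-0.08067)/0.71702 + 252.0 = 206.7826
M3: Pc = R·M3+t = (+0.21941, -0.16036, +0.67995); u = 510.4·(+0.21941)/0.67995 + 331.5 = 496.1988, v = 401.9·(-0.16036)/0.67995 + 252.0 = 157.2177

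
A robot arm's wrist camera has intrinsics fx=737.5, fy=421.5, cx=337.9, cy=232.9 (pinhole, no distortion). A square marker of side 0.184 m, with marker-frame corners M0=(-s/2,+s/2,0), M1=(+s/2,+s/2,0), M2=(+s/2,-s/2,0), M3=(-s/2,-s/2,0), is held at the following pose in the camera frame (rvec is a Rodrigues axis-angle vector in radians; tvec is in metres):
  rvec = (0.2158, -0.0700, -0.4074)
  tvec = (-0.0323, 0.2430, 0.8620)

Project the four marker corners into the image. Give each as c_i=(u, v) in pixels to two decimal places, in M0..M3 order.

c0=(269.93, 406.36) c1=(410.79, 370.39) c2=(352.34, 294.73) c3=(204.31, 332.04)

Intrinsics K: fx=737.5, fy=421.5, cx=337.9, cy=232.9
Marker side s = 0.184 m; corners in marker frame (Z=0):
  M0 = (-0.0920, +0.0920, 0)
  M1 = (+0.0920, +0.0920, 0)
  M2 = (+0.0920, -0.0920, 0)
  M3 = (-0.0920, -0.0920, 0)
rvec = (0.2158, -0.0700, -0.4074), |rvec| = θ = 0.46631 rad = 26.718°
Rodrigues: sinθ=0.44959, 1−cosθ=0.10677; R = I + sinθ·[k]× + (1−cosθ)·[k]×²:
    [+0.91610 +0.38538 -0.11066]
    [-0.40021 +0.89564 -0.19406]
    [+0.02432 +0.22207 +0.97473]
t = (-0.0323, 0.2430, 0.8620) m
M0: Pc = R·M0+t = (-0.08113, +0.36222, +0.88019); u = 737.5·(-0.08113)/0.88019 + 337.9 = 269.9254, v = 421.5·(+0.36222)/0.88019 + 232.9 = 406.3564
M1: Pc = R·M1+t = (+0.08744, +0.28858, +0.88467); u = 737.5·(+0.08744)/0.88467 + 337.9 = 410.7906, v = 421.5·(+0.28858)/0.88467 + 232.9 = 370.3936
M2: Pc = R·M2+t = (+0.01653, +0.12378, +0.84381); u = 737.5·(+0.01653)/0.84381 + 337.9 = 352.3443, v = 421.5·(+0.12378)/0.84381 + 232.9 = 294.7316
M3: Pc = R·M3+t = (-0.15204, +0.19742, +0.83933); u = 737.5·(-0.15204)/0.83933 + 337.9 = 204.3099, v = 421.5·(+0.19742)/0.83933 + 232.9 = 332.0417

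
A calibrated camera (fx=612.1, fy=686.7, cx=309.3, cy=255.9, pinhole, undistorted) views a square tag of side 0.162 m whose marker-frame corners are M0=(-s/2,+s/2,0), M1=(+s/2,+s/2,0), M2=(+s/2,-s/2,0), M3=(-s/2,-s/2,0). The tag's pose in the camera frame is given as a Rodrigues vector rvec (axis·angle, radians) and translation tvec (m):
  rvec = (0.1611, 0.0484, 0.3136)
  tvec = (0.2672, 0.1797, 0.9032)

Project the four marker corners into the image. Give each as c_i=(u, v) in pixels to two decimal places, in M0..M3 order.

c0=(419.72, 428.28) c1=(523.16, 466.77) c2=(563.46, 355.55) c3=(456.75, 316.36)

Intrinsics K: fx=612.1, fy=686.7, cx=309.3, cy=255.9
Marker side s = 0.162 m; corners in marker frame (Z=0):
  M0 = (-0.0810, +0.0810, 0)
  M1 = (+0.0810, +0.0810, 0)
  M2 = (+0.0810, -0.0810, 0)
  M3 = (-0.0810, -0.0810, 0)
rvec = (0.1611, 0.0484, 0.3136), |rvec| = θ = 0.35587 rad = 20.390°
Rodrigues: sinθ=0.34840, 1−cosθ=0.06265; R = I + sinθ·[k]× + (1−cosθ)·[k]×²:
    [+0.95019 -0.30317 +0.07238]
    [+0.31088 +0.93850 -0.15021]
    [-0.02239 +0.16523 +0.98600]
t = (0.2672, 0.1797, 0.9032) m
M0: Pc = R·M0+t = (+0.16568, +0.23054, +0.91840); u = 612.1·(+0.16568)/0.91840 + 309.3 = 419.7227, v = 686.7·(+0.23054)/0.91840 + 255.9 = 428.2765
M1: Pc = R·M1+t = (+0.31961, +0.28090, +0.91477); u = 612.1·(+0.31961)/0.91477 + 309.3 = 523.1597, v = 686.7·(+0.28090)/0.91477 + 255.9 = 466.7662
M2: Pc = R·M2+t = (+0.36872, +0.12886, +0.88800); u = 612.1·(+0.36872)/0.88800 + 309.3 = 563.4595, v = 686.7·(+0.12886)/0.88800 + 255.9 = 355.5504
M3: Pc = R·M3+t = (+0.21479, +0.07850, +0.89163); u = 612.1·(+0.21479)/0.89163 + 309.3 = 456.7533, v = 686.7·(+0.07850)/0.89163 + 255.9 = 316.3577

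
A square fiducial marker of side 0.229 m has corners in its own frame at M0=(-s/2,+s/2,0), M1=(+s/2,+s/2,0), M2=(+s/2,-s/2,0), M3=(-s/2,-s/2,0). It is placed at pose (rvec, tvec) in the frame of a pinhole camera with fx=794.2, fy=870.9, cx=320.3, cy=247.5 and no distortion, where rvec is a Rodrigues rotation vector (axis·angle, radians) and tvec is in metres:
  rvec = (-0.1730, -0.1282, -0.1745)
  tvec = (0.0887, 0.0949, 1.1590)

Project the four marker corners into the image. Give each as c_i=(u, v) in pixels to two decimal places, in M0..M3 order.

c0=(318.78, 421.31) c1=(472.37, 388.65) c2=(439.78, 222.23) c3=(290.12, 249.22)

Intrinsics K: fx=794.2, fy=870.9, cx=320.3, cy=247.5
Marker side s = 0.229 m; corners in marker frame (Z=0):
  M0 = (-0.1145, +0.1145, 0)
  M1 = (+0.1145, +0.1145, 0)
  M2 = (+0.1145, -0.1145, 0)
  M3 = (-0.1145, -0.1145, 0)
rvec = (-0.1730, -0.1282, -0.1745), |rvec| = θ = 0.27715 rad = 15.880°
Rodrigues: sinθ=0.27362, 1−cosθ=0.03816; R = I + sinθ·[k]× + (1−cosθ)·[k]×²:
    [+0.97671 +0.18329 -0.11157]
    [-0.16126 +0.97000 +0.18191]
    [+0.14156 -0.15968 +0.97697]
t = (0.0887, 0.0949, 1.1590) m
M0: Pc = R·M0+t = (-0.00215, +0.22443, +1.12451); u = 794.2·(-0.00215)/1.12451 + 320.3 = 318.7844, v = 870.9·(+0.22443)/1.12451 + 247.5 = 421.3142
M1: Pc = R·M1+t = (+0.22152, +0.18750, +1.15693); u = 794.2·(+0.22152)/1.15693 + 320.3 = 472.3678, v = 870.9·(+0.18750)/1.15693 + 247.5 = 388.6457
M2: Pc = R·M2+t = (+0.17955, -0.03463, +1.19349); u = 794.2·(+0.17955)/1.19349 + 320.3 = 439.7774, v = 870.9·(-0.03463)/1.19349 + 247.5 = 222.2308
M3: Pc = R·M3+t = (-0.04412, +0.00230, +1.16107); u = 794.2·(-0.04412)/1.16107 + 320.3 = 290.1210, v = 870.9·(+0.00230)/1.16107 + 247.5 = 249.2240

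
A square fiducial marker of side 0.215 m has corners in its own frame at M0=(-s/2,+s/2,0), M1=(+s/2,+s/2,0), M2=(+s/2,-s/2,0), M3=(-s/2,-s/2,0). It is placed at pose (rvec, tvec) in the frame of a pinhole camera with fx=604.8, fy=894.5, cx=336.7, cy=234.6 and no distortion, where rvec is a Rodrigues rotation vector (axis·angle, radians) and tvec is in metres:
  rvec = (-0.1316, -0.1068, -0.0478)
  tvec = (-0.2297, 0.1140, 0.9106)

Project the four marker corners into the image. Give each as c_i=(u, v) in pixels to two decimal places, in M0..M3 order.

Intrinsics K: fx=604.8, fy=894.5, cx=336.7, cy=234.6
Marker side s = 0.215 m; corners in marker frame (Z=0):
  M0 = (-0.1075, +0.1075, 0)
  M1 = (+0.1075, +0.1075, 0)
  M2 = (+0.1075, -0.1075, 0)
  M3 = (-0.1075, -0.1075, 0)
rvec = (-0.1316, -0.1068, -0.0478), |rvec| = θ = 0.17610 rad = 10.090°
Rodrigues: sinθ=0.17519, 1−cosθ=0.01546; R = I + sinθ·[k]× + (1−cosθ)·[k]×²:
    [+0.99317 +0.05456 -0.10311]
    [-0.04054 +0.99022 +0.13347]
    [+0.10939 -0.12837 +0.98567]
t = (-0.2297, 0.1140, 0.9106) m
M0: Pc = R·M0+t = (-0.33060, +0.22481, +0.88504); u = 604.8·(-0.33060)/0.88504 + 336.7 = 110.7814, v = 894.5·(+0.22481)/0.88504 + 234.6 = 461.8103
M1: Pc = R·M1+t = (-0.11707, +0.21609, +0.90856); u = 604.8·(-0.11707)/0.90856 + 336.7 = 258.7710, v = 894.5·(+0.21609)/0.90856 + 234.6 = 447.3469
M2: Pc = R·M2+t = (-0.12880, +0.00319, +0.93616); u = 604.8·(-0.12880)/0.93616 + 336.7 = 253.4899, v = 894.5·(+0.00319)/0.93616 + 234.6 = 237.6504
M3: Pc = R·M3+t = (-0.34233, +0.01191, +0.91264); u = 604.8·(-0.34233)/0.91264 + 336.7 = 109.8397, v = 894.5·(+0.01191)/0.91264 + 234.6 = 246.2727

c0=(110.78, 461.81) c1=(258.77, 447.35) c2=(253.49, 237.65) c3=(109.84, 246.27)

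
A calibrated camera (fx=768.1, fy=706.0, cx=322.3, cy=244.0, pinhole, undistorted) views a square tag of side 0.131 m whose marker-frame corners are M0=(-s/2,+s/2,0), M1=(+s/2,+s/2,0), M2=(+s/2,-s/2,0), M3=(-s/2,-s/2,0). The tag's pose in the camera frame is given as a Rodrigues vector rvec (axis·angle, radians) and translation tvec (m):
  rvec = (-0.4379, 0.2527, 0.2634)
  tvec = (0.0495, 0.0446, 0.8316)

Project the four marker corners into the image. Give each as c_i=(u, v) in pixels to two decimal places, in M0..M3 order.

c0=(292.90, 320.05) c1=(410.99, 346.76) c2=(442.12, 244.19) c3=(329.41, 223.54)

Intrinsics K: fx=768.1, fy=706.0, cx=322.3, cy=244.0
Marker side s = 0.131 m; corners in marker frame (Z=0):
  M0 = (-0.0655, +0.0655, 0)
  M1 = (+0.0655, +0.0655, 0)
  M2 = (+0.0655, -0.0655, 0)
  M3 = (-0.0655, -0.0655, 0)
rvec = (-0.4379, 0.2527, 0.2634), |rvec| = θ = 0.57008 rad = 32.663°
Rodrigues: sinθ=0.53970, 1−cosθ=0.15814; R = I + sinθ·[k]× + (1−cosθ)·[k]×²:
    [+0.93517 -0.30321 +0.18311]
    [+0.19552 +0.87293 +0.44695]
    [-0.29536 -0.38217 +0.87562]
t = (0.0495, 0.0446, 0.8316) m
M0: Pc = R·M0+t = (-0.03161, +0.08897, +0.82591); u = 768.1·(-0.03161)/0.82591 + 322.3 = 292.8993, v = 706.0·(+0.08897)/0.82591 + 244.0 = 320.0530
M1: Pc = R·M1+t = (+0.09089, +0.11458, +0.78722); u = 768.1·(+0.09089)/0.78722 + 322.3 = 410.9854, v = 706.0·(+0.11458)/0.78722 + 244.0 = 346.7611
M2: Pc = R·M2+t = (+0.13061, +0.00023, +0.83729); u = 768.1·(+0.13061)/0.83729 + 322.3 = 442.1208, v = 706.0·(+0.00023)/0.83729 + 244.0 = 244.1934
M3: Pc = R·M3+t = (+0.00811, -0.02538, +0.87598); u = 768.1·(+0.00811)/0.87598 + 322.3 = 329.4084, v = 706.0·(-0.02538)/0.87598 + 244.0 = 223.5422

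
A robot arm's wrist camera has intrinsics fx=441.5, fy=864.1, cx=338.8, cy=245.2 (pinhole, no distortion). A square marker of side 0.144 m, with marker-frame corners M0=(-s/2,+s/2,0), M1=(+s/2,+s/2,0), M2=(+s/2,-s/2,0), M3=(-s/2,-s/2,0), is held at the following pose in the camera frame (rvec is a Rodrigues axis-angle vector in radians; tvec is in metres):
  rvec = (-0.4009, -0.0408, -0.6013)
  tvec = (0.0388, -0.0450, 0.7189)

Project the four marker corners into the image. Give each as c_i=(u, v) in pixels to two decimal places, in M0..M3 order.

Intrinsics K: fx=441.5, fy=864.1, cx=338.8, cy=245.2
Marker side s = 0.144 m; corners in marker frame (Z=0):
  M0 = (-0.0720, +0.0720, 0)
  M1 = (+0.0720, +0.0720, 0)
  M2 = (+0.0720, -0.0720, 0)
  M3 = (-0.0720, -0.0720, 0)
rvec = (-0.4009, -0.0408, -0.6013), |rvec| = θ = 0.72384 rad = 41.473°
Rodrigues: sinθ=0.66227, 1−cosθ=0.25073; R = I + sinθ·[k]× + (1−cosθ)·[k]×²:
    [+0.82618 +0.55798 +0.07803]
    [-0.54232 +0.75006 +0.37854]
    [+0.15269 -0.35506 +0.92229]
t = (0.0388, -0.0450, 0.7189) m
M0: Pc = R·M0+t = (+0.01949, +0.04805, +0.68234); u = 441.5·(+0.01949)/0.68234 + 338.8 = 351.4104, v = 864.1·(+0.04805)/0.68234 + 245.2 = 306.0515
M1: Pc = R·M1+t = (+0.13846, -0.03004, +0.70433); u = 441.5·(+0.13846)/0.70433 + 338.8 = 425.5915, v = 864.1·(-0.03004)/0.70433 + 245.2 = 208.3424
M2: Pc = R·M2+t = (+0.05811, -0.13805, +0.75546); u = 441.5·(+0.05811)/0.75546 + 338.8 = 372.7606, v = 864.1·(-0.13805)/0.75546 + 245.2 = 87.2950
M3: Pc = R·M3+t = (-0.06086, -0.05996, +0.73347); u = 441.5·(-0.06086)/0.73347 + 338.8 = 302.1668, v = 864.1·(-0.05996)/0.73347 + 245.2 = 174.5644

c0=(351.41, 306.05) c1=(425.59, 208.34) c2=(372.76, 87.29) c3=(302.17, 174.56)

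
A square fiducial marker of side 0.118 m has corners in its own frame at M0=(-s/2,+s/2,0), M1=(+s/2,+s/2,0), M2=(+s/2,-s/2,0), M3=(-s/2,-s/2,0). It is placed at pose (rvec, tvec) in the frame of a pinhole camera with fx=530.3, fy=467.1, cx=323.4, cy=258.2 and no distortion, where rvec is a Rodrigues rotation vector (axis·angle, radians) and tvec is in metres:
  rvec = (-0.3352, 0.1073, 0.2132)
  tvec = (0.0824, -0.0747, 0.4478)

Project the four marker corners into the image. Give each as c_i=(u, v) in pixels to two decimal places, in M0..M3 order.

Intrinsics K: fx=530.3, fy=467.1, cx=323.4, cy=258.2
Marker side s = 0.118 m; corners in marker frame (Z=0):
  M0 = (-0.0590, +0.0590, 0)
  M1 = (+0.0590, +0.0590, 0)
  M2 = (+0.0590, -0.0590, 0)
  M3 = (-0.0590, -0.0590, 0)
rvec = (-0.3352, 0.1073, 0.2132), |rvec| = θ = 0.41149 rad = 23.577°
Rodrigues: sinθ=0.39998, 1−cosθ=0.08348; R = I + sinθ·[k]× + (1−cosθ)·[k]×²:
    [+0.97192 -0.22497 +0.06907]
    [+0.18950 +0.92220 +0.33710]
    [-0.13953 -0.31454 +0.93893]
t = (0.0824, -0.0747, 0.4478) m
M0: Pc = R·M0+t = (+0.01178, -0.03147, +0.43747); u = 530.3·(+0.01178)/0.43747 + 323.4 = 337.6844, v = 467.1·(-0.03147)/0.43747 + 258.2 = 224.5980
M1: Pc = R·M1+t = (+0.12647, -0.00911, +0.42101); u = 530.3·(+0.12647)/0.42101 + 323.4 = 482.7005, v = 467.1·(-0.00911)/0.42101 + 258.2 = 248.0932
M2: Pc = R·M2+t = (+0.15302, -0.11793, +0.45813); u = 530.3·(+0.15302)/0.45813 + 323.4 = 500.5225, v = 467.1·(-0.11793)/0.45813 + 258.2 = 137.9607
M3: Pc = R·M3+t = (+0.03833, -0.14029, +0.47459); u = 530.3·(+0.03833)/0.47459 + 323.4 = 366.2293, v = 467.1·(-0.14029)/0.47459 + 258.2 = 120.1236

c0=(337.68, 224.60) c1=(482.70, 248.09) c2=(500.52, 137.96) c3=(366.23, 120.12)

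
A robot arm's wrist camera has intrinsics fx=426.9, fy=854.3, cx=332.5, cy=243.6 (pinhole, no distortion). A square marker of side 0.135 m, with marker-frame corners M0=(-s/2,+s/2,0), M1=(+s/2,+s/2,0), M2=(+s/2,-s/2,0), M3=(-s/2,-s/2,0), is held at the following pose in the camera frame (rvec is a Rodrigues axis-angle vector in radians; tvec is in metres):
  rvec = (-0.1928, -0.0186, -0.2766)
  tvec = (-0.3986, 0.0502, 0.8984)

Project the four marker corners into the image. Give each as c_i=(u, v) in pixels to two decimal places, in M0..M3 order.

c0=(117.26, 371.43) c1=(181.09, 335.59) c2=(168.04, 213.97) c3=(105.90, 248.02)

Intrinsics K: fx=426.9, fy=854.3, cx=332.5, cy=243.6
Marker side s = 0.135 m; corners in marker frame (Z=0):
  M0 = (-0.0675, +0.0675, 0)
  M1 = (+0.0675, +0.0675, 0)
  M2 = (+0.0675, -0.0675, 0)
  M3 = (-0.0675, -0.0675, 0)
rvec = (-0.1928, -0.0186, -0.2766), |rvec| = θ = 0.33768 rad = 19.347°
Rodrigues: sinθ=0.33130, 1−cosθ=0.05647; R = I + sinθ·[k]× + (1−cosθ)·[k]×²:
    [+0.96194 +0.27315 +0.00816]
    [-0.26960 +0.94370 +0.19170]
    [+0.04466 -0.18661 +0.98142]
t = (-0.3986, 0.0502, 0.8984) m
M0: Pc = R·M0+t = (-0.44509, +0.13210, +0.88279); u = 426.9·(-0.44509)/0.88279 + 332.5 = 117.2615, v = 854.3·(+0.13210)/0.88279 + 243.6 = 371.4344
M1: Pc = R·M1+t = (-0.31523, +0.09570, +0.88882); u = 426.9·(-0.31523)/0.88882 + 332.5 = 181.0941, v = 854.3·(+0.09570)/0.88882 + 243.6 = 335.5851
M2: Pc = R·M2+t = (-0.35211, -0.03170, +0.91401); u = 426.9·(-0.35211)/0.91401 + 332.5 = 168.0441, v = 854.3·(-0.03170)/0.91401 + 243.6 = 213.9733
M3: Pc = R·M3+t = (-0.48197, +0.00470, +0.90798); u = 426.9·(-0.48197)/0.90798 + 332.5 = 105.8960, v = 854.3·(+0.00470)/0.90798 + 243.6 = 248.0204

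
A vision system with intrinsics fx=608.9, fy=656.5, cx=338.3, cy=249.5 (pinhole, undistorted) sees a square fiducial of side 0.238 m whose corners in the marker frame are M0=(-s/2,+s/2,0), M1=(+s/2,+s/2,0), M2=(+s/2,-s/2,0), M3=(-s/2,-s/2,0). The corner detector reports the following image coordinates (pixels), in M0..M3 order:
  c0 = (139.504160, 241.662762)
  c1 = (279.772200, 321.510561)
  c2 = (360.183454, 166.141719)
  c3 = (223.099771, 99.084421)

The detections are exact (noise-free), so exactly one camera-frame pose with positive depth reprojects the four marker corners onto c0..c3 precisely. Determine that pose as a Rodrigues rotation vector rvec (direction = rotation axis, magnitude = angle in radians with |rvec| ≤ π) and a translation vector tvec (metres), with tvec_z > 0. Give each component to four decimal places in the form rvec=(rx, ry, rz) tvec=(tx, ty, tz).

Intrinsics K: fx=608.9, fy=656.5, cx=338.3, cy=249.5
Marker side s = 0.238 m; corners in marker frame (Z=0):
  M0 = (-0.1190, +0.1190, 0)
  M1 = (+0.1190, +0.1190, 0)
  M2 = (+0.1190, -0.1190, 0)
  M3 = (-0.1190, -0.1190, 0)
Detected image corners:
  c0 = (139.504160, 241.662762) px
  c1 = (279.772200, 321.510561) px
  c2 = (360.183454, 166.141719) px
  c3 = (223.099771, 99.084421) px
Planar DLT: solve 8×8 A·h = b for H (H[2,2]=1):
  H  [+521.70609 -404.86535 +249.80952]
  H  [+257.64001 +575.48782 +203.91398]
  H  [-0.24248 -0.23987 +1.00000]
B = K⁻¹H; ‖b₁‖=1.129930, ‖b₂‖=1.129930; λ = 2/(‖b₁‖+‖b₂‖) = 0.885011, sign → tz>0 ⇒ λ=+0.885011
r₁ = λ·B[:,0] = (+0.87751,+0.42887,-0.21460); r₂ = λ·B[:,1] = (-0.47051,+0.85648,-0.21228)
r₃ = r₁×r₂ = (+0.09275,+0.28725,+0.95335); SVD([r₁ r₂ r₃]) → R = UVᵀ:
  R  [+0.87751 -0.47051 +0.09275]
  R  [+0.42887 +0.85648 +0.28725]
  R  [-0.21460 -0.21228 +0.95335]
t = (-0.12862, -0.06145, +0.88501) m
tr R = 2.687338; θ = arccos((tr R − 1)/2) = 0.566716 rad = 32.470°
axis k = ((R−Rᵀ)₃₂, (R−Rᵀ)₁₃, (R−Rᵀ)₂₁) / (2 sinθ) = (-0.465234, +0.286244, +0.837629)
rvec = θ·k = (-0.263655, +0.162219, +0.474697)

rvec=(-0.2637, 0.1622, 0.4747) tvec=(-0.1286, -0.0615, 0.8850)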